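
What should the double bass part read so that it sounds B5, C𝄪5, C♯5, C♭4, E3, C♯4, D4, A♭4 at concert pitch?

B6 C##6 C#6 Cb5 E4 C#5 D5 Ab5

The double bass sounds a perfect octave below written, so the written part must be a perfect octave above concert — transpose each note up.
B5 gives B6
C##5 gives C##6
C#5 gives C#6
Cb4 gives Cb5
E3 gives E4
C#4 gives C#5
D4 gives D5
Ab4 gives Ab5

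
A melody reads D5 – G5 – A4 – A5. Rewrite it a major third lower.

D5 → Bb4
G5 → Eb5
A4 → F4
A5 → F5

Bb4 Eb5 F4 F5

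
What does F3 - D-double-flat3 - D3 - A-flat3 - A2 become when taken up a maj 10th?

F3 up a major tenth is A4.
Dbb3: a tenth up reaches F, and 16 semitones makes it Fb4.
D3: a tenth up reaches F, and 16 semitones makes it F#4.
Ab3: a tenth up reaches C, and 16 semitones makes it C5.
A major tenth up from A2 gives C#4.

A4 Fb4 F#4 C5 C#4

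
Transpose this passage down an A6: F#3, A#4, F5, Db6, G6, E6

Ab2 C4 Abb4 Fbb5 Bbb5 Gb5

F#3 -> Ab2
A#4 -> C4
F5 -> Abb4
Db6 -> Fbb5
G6 -> Bbb5
E6 -> Gb5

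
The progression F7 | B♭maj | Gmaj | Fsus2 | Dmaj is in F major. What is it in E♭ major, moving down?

F major down to E♭ major is a major second; each chord root moves by that interval while the quality stays the same.
F7: root F down a major second → Eb, giving Eb7.
B♭maj: root B♭ down a major second → Ab, giving Abmaj.
Gmaj: root G down a major second → F, giving Fmaj.
Fsus2: root F down a major second → Eb, giving Ebsus2.
Dmaj: root D down a major second → C, giving Cmaj.

Eb7 Abmaj Fmaj Ebsus2 Cmaj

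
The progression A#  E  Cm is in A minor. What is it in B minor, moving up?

A minor up to B minor is a major second; each chord root moves by that interval while the quality stays the same.
A#: root A# up a major second → B#, giving B#.
E: root E up a major second → F#, giving F#.
Cm: root C up a major second → D, giving Dm.

B# F# Dm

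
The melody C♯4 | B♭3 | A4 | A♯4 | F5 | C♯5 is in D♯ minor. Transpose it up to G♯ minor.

From D♯ up to G♯ is a perfect fourth; apply that to each pitch.
C#4 gives F#4
Bb3 gives Eb4
A4 gives D5
A#4 gives D#5
F5 gives Bb5
C#5 gives F#5

F#4 Eb4 D5 D#5 Bb5 F#5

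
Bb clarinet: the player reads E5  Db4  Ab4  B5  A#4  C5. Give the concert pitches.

D5 Cb4 Gb4 A5 G#4 Bb4

The Bb clarinet sounds a major second below written, so transpose each written note down a major second.
E5 -> D5
Db4 -> Cb4
Ab4 -> Gb4
B5 -> A5
A#4 -> G#4
C5 -> Bb4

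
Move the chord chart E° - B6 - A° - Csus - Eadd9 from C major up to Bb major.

D° A6 G° Bbsus Dadd9

C major up to Bb major is a minor seventh; each chord root moves by that interval while the quality stays the same.
E°: root E up a minor seventh → D, giving D°.
B6: root B up a minor seventh → A, giving A6.
A°: root A up a minor seventh → G, giving G°.
Csus: root C up a minor seventh → Bb, giving Bbsus.
Eadd9: root E up a minor seventh → D, giving Dadd9.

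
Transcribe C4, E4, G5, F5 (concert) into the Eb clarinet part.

A3 C#4 E5 D5

The Eb clarinet sounds a minor third above written, so the written part must be a minor third below concert — transpose each note down.
C4 to A3
E4 to C#4
G5 to E5
F5 to D5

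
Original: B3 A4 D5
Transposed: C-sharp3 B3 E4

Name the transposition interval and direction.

down a minor seventh

From B3 to C#3 is 7 letter names — a seventh of some quality.
C#3 to B3 is 10 semitones, which makes it a minor seventh; the second version is lower, so the direction is down.
Checking another pair — D5 → E4 — gives the same interval.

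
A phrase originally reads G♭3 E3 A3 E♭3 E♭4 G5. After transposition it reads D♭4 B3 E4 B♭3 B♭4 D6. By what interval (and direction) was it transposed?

up a perfect fifth

From Gb3 to Db4 is 5 letter names — a fifth of some quality.
Gb3 to Db4 is 7 semitones, which makes it a perfect fifth; the second version is higher, so the direction is up.
Checking another pair — G5 → D6 — gives the same interval.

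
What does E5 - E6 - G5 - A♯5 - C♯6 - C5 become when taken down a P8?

E4 E5 G4 A#4 C#5 C4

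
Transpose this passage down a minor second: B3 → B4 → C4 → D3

A#3 A#4 B3 C#3

B3: a second down reaches A, and 1 semitone makes it A#3.
B4 down a minor second is A#4.
C4 down a minor second is B3.
D3 down a minor second is C#3.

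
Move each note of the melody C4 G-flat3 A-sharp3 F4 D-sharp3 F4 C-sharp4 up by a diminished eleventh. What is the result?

A diminished eleventh up from C4 gives Fb5.
Gb3 up a diminished eleventh is Cbb5.
A diminished eleventh up from A#3 gives D5.
A diminished eleventh up from F4 gives Bbb5.
A diminished eleventh up from D#3 gives G4.
F4 up a diminished eleventh is Bbb5.
C#4 up a diminished eleventh is F5.

Fb5 Cbb5 D5 Bbb5 G4 Bbb5 F5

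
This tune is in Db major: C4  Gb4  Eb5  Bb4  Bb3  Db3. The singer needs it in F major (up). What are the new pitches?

E4 Bb4 G5 D5 D4 F3

Db major to F major up is a major third, so every note moves up by that interval.
C4 → E4
Gb4 → Bb4
Eb5 → G5
Bb4 → D5
Bb3 → D4
Db3 → F3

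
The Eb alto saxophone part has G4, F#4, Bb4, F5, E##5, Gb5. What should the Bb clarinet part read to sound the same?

First find concert pitch: the Eb alto saxophone sounds a major sixth below written, so G4 F#4 Bb4 F5 E##5 Gb5 sounds Bb3 A3 Db4 Ab4 G##4 Bbb4.
Then write for Bb clarinet: it sounds a major second below written, so the part must be a major second above concert.
Bb3 → C4
A3 → B3
Db4 → Eb4
Ab4 → Bb4
G##4 → A##4
Bbb4 → Cb5

C4 B3 Eb4 Bb4 A##4 Cb5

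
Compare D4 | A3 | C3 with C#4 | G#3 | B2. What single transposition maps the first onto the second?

From D4 to C#4 is 2 letter names — a second of some quality.
C#4 to D4 is 1 semitone, which makes it a minor second; the second version is lower, so the direction is down.
Checking another pair — C3 → B2 — gives the same interval.

down a minor second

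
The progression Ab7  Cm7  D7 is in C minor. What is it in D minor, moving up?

C minor up to D minor is a major second; each chord root moves by that interval while the quality stays the same.
Ab7: root Ab up a major second → Bb, giving Bb7.
Cm7: root C up a major second → D, giving Dm7.
D7: root D up a major second → E, giving E7.

Bb7 Dm7 E7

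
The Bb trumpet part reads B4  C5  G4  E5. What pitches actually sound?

A4 Bb4 F4 D5

The Bb trumpet sounds a major second below written, so transpose each written note down a major second.
B4 to A4
C5 to Bb4
G4 to F4
E5 to D5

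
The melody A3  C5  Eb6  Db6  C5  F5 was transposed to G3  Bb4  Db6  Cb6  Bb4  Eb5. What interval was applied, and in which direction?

down a major second

Take the first pair: A3 → G3. A to G spans 2 letter names, so the interval is some kind of second.
G3 to A3 is 2 semitones, which makes it a major second; the second version is lower, so the direction is down.
Checking another pair — F5 → Eb5 — gives the same interval.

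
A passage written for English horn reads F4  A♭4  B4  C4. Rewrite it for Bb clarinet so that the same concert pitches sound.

First find concert pitch: the English horn sounds a perfect fifth below written, so F4 A♭4 B4 C4 sounds Bb3 Db4 E4 F3.
Then write for Bb clarinet: it sounds a major second below written, so the part must be a major second above concert.
Bb3 → C4
Db4 → Eb4
E4 → F#4
F3 → G3

C4 Eb4 F#4 G3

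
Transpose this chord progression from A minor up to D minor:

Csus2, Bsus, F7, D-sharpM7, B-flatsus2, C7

Fsus2 Esus Bb7 G#M7 Ebsus2 F7

A minor up to D minor is a perfect fourth; each chord root moves by that interval while the quality stays the same.
Csus2: root C up a perfect fourth → F, giving Fsus2.
Bsus: root B up a perfect fourth → E, giving Esus.
F7: root F up a perfect fourth → Bb, giving Bb7.
D-sharpM7: root D-sharp up a perfect fourth → G#, giving G#M7.
B-flatsus2: root B-flat up a perfect fourth → Eb, giving Ebsus2.
C7: root C up a perfect fourth → F, giving F7.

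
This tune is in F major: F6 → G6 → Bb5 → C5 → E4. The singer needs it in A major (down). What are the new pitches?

A5 B5 D5 E4 G#3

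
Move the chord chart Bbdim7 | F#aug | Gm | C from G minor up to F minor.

Abdim7 Eaug Fm Bb

G minor up to F minor is a minor seventh; each chord root moves by that interval while the quality stays the same.
Bbdim7: root Bb up a minor seventh → Ab, giving Abdim7.
F#aug: root F# up a minor seventh → E, giving Eaug.
Gm: root G up a minor seventh → F, giving Fm.
C: root C up a minor seventh → Bb, giving Bb.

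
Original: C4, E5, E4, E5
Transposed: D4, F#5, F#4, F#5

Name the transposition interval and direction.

up a major second

From C4 to D4 is 2 letter names — a second of some quality.
C4 to D4 is 2 semitones, which makes it a major second; the second version is higher, so the direction is up.
Checking another pair — E5 → F#5 — gives the same interval.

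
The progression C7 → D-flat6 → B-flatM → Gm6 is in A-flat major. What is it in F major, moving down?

A7 Bb6 GM Em6

A-flat major down to F major is a minor third; each chord root moves by that interval while the quality stays the same.
C7: root C down a minor third → A, giving A7.
D-flat6: root D-flat down a minor third → Bb, giving Bb6.
B-flatM: root B-flat down a minor third → G, giving GM.
Gm6: root G down a minor third → E, giving Em6.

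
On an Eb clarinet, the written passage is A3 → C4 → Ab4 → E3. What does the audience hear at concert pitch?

C4 Eb4 Cb5 G3

Written C4 on the Eb clarinet sounds as Eb4, a minor third higher; apply that shift to every note.
A3 to C4
C4 to Eb4
Ab4 to Cb5
E3 to G3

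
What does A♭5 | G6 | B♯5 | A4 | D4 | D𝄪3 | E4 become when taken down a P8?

Ab5 gives Ab4
G6 gives G5
B#5 gives B#4
A4 gives A3
D4 gives D3
D##3 gives D##2
E4 gives E3

Ab4 G5 B#4 A3 D3 D##2 E3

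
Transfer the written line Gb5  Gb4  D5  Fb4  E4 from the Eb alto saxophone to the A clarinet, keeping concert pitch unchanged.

First find concert pitch: the Eb alto saxophone sounds a major sixth below written, so Gb5 Gb4 D5 Fb4 E4 sounds Bbb4 Bbb3 F4 Abb3 G3.
Then write for A clarinet: it sounds a minor third below written, so the part must be a minor third above concert.
Bbb4 → Dbb5
Bbb3 → Dbb4
F4 → Ab4
Abb3 → Cbb4
G3 → Bb3

Dbb5 Dbb4 Ab4 Cbb4 Bb3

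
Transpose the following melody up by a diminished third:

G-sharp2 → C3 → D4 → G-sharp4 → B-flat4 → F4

Bb2 Ebb3 Fb4 Bb4 Dbb5 Abb4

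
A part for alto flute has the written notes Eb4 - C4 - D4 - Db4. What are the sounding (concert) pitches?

Bb3 G3 A3 Ab3

Written C4 on the alto flute sounds as G3, a perfect fourth lower; apply that shift to every note.
Eb4 -> Bb3
C4 -> G3
D4 -> A3
Db4 -> Ab3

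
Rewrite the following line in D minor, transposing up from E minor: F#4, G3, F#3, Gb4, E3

E5 F4 E4 Fb5 D4

E minor to D minor up is a minor seventh, so every note moves up by that interval.
F#4 to E5
G3 to F4
F#3 to E4
Gb4 to Fb5
E3 to D4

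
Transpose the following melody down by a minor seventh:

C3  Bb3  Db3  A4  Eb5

D2 C3 Eb2 B3 F4

C3: a seventh down reaches D, and 10 semitones makes it D2.
Bb3 down a minor seventh is C3.
A minor seventh down from Db3 gives Eb2.
A4 down a minor seventh is B3.
Eb5: a seventh down reaches F, and 10 semitones makes it F4.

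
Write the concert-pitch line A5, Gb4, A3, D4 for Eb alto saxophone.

Written C4 sounds as Eb3 on the Eb alto saxophone, so concert pitches are written a major sixth up.
A5 to F#6
Gb4 to Eb5
A3 to F#4
D4 to B4

F#6 Eb5 F#4 B4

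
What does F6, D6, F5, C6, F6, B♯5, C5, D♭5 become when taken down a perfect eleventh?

C5 A4 C4 G4 C5 F##4 G3 Ab3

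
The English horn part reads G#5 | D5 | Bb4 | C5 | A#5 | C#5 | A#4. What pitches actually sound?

C#5 G4 Eb4 F4 D#5 F#4 D#4

The English horn sounds a perfect fifth below written, so transpose each written note down a perfect fifth.
G#5 -> C#5
D5 -> G4
Bb4 -> Eb4
C5 -> F4
A#5 -> D#5
C#5 -> F#4
A#4 -> D#4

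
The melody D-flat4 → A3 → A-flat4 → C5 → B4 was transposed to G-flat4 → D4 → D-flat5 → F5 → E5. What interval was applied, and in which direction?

Take the first pair: Db4 → Gb4. D to G spans 4 letter names, so the interval is some kind of fourth.
Db4 to Gb4 is 5 semitones, which makes it a perfect fourth; the second version is higher, so the direction is up.
Checking another pair — B4 → E5 — gives the same interval.

up a perfect fourth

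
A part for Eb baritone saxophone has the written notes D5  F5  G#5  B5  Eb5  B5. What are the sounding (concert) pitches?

Written C4 on the Eb baritone saxophone sounds as Eb2, a major thirteenth lower; apply that shift to every note.
D5 → F3
F5 → Ab3
G#5 → B3
B5 → D4
Eb5 → Gb3
B5 → D4

F3 Ab3 B3 D4 Gb3 D4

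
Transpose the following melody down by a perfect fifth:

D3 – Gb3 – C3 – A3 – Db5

G2 Cb3 F2 D3 Gb4

D3 down a perfect fifth is G2.
Gb3: a fifth down reaches C, and 7 semitones makes it Cb3.
C3: a fifth down reaches F, and 7 semitones makes it F2.
A3: a fifth down reaches D, and 7 semitones makes it D3.
Db5 down a perfect fifth is Gb4.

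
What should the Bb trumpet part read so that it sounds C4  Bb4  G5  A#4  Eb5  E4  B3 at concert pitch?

D4 C5 A5 B#4 F5 F#4 C#4

The Bb trumpet sounds a major second below written, so the written part must be a major second above concert — transpose each note up.
C4 gives D4
Bb4 gives C5
G5 gives A5
A#4 gives B#4
Eb5 gives F5
E4 gives F#4
B3 gives C#4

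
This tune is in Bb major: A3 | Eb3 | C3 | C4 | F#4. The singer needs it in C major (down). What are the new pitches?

B2 F2 D2 D3 G#3

From Bb down to C is a minor seventh; apply that to each pitch.
A3 gives B2
Eb3 gives F2
C3 gives D2
C4 gives D3
F#4 gives G#3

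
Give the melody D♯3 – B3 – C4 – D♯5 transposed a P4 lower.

D#3 -> A#2
B3 -> F#3
C4 -> G3
D#5 -> A#4

A#2 F#3 G3 A#4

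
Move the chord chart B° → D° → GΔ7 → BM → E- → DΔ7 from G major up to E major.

G#° B° EΔ7 G#M C#- BΔ7

G major up to E major is a major sixth; each chord root moves by that interval while the quality stays the same.
B°: root B up a major sixth → G#, giving G#°.
D°: root D up a major sixth → B, giving B°.
GΔ7: root G up a major sixth → E, giving EΔ7.
BM: root B up a major sixth → G#, giving G#M.
E-: root E up a major sixth → C#, giving C#-.
DΔ7: root D up a major sixth → B, giving BΔ7.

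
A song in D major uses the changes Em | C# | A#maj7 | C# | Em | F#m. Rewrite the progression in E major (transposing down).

F#m D# B#maj7 D# F#m G#m

D major down to E major is a minor seventh; each chord root moves by that interval while the quality stays the same.
Em: root E down a minor seventh → F#, giving F#m.
C#: root C# down a minor seventh → D#, giving D#.
A#maj7: root A# down a minor seventh → B#, giving B#maj7.
C#: root C# down a minor seventh → D#, giving D#.
Em: root E down a minor seventh → F#, giving F#m.
F#m: root F# down a minor seventh → G#, giving G#m.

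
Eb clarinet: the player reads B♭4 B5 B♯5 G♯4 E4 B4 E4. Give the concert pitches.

Db5 D6 D#6 B4 G4 D5 G4

The Eb clarinet sounds a minor third above written, so transpose each written note up a minor third.
Bb4 gives Db5
B5 gives D6
B#5 gives D#6
G#4 gives B4
E4 gives G4
B4 gives D5
E4 gives G4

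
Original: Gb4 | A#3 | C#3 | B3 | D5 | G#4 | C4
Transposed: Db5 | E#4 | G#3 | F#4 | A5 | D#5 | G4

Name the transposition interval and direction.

Take the first pair: Gb4 → Db5. G to D spans 5 letter names, so the interval is some kind of fifth.
Gb4 to Db5 is 7 semitones, which makes it a perfect fifth; the second version is higher, so the direction is up.
Checking another pair — C4 → G4 — gives the same interval.

up a perfect fifth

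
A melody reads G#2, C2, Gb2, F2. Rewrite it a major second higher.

G#2 up a major second is A#2.
A major second up from C2 gives D2.
Gb2 up a major second is Ab2.
F2: a second up reaches G, and 2 semitones makes it G2.

A#2 D2 Ab2 G2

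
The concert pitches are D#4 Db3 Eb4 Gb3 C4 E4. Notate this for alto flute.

The alto flute sounds a perfect fourth below written, so the written part must be a perfect fourth above concert — transpose each note up.
D#4 to G#4
Db3 to Gb3
Eb4 to Ab4
Gb3 to Cb4
C4 to F4
E4 to A4

G#4 Gb3 Ab4 Cb4 F4 A4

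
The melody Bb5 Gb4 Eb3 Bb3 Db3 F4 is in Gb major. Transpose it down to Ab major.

C5 Ab3 F2 C3 Eb2 G3

Gb major to Ab major down is a minor seventh, so every note moves down by that interval.
Bb5 gives C5
Gb4 gives Ab3
Eb3 gives F2
Bb3 gives C3
Db3 gives Eb2
F4 gives G3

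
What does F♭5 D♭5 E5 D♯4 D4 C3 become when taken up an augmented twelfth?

Fb5 up an augmented twelfth is C7.
An augmented twelfth up from Db5 gives A6.
An augmented twelfth up from E5 gives B#6.
D#4: a twelfth up reaches A, and 20 semitones makes it A##5.
D4: a twelfth up reaches A, and 20 semitones makes it A#5.
C3: a twelfth up reaches G, and 20 semitones makes it G#4.

C7 A6 B#6 A##5 A#5 G#4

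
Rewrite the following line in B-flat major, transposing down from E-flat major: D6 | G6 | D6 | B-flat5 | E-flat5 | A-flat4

A5 D6 A5 F5 Bb4 Eb4

From E-flat down to B-flat is a perfect fourth; apply that to each pitch.
D6 gives A5
G6 gives D6
D6 gives A5
Bb5 gives F5
Eb5 gives Bb4
Ab4 gives Eb4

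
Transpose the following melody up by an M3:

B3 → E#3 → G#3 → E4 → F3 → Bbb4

D#4 G##3 B#3 G#4 A3 Db5

B3 to D#4
E#3 to G##3
G#3 to B#3
E4 to G#4
F3 to A3
Bbb4 to Db5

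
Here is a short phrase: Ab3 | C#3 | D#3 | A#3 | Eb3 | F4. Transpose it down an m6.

C3 E#2 F##2 C##3 G2 A3

Ab3 down a minor sixth is C3.
C#3 down a minor sixth is E#2.
D#3: a sixth down reaches F, and 8 semitones makes it F##2.
A minor sixth down from A#3 gives C##3.
A minor sixth down from Eb3 gives G2.
F4: a sixth down reaches A, and 8 semitones makes it A3.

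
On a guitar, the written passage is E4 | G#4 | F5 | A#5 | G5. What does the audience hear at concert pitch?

The guitar sounds a perfect octave below written, so transpose each written note down a perfect octave.
E4 to E3
G#4 to G#3
F5 to F4
A#5 to A#4
G5 to G4

E3 G#3 F4 A#4 G4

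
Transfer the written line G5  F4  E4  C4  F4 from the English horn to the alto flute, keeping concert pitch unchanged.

First find concert pitch: the English horn sounds a perfect fifth below written, so G5 F4 E4 C4 F4 sounds C5 Bb3 A3 F3 Bb3.
Then write for alto flute: it sounds a perfect fourth below written, so the part must be a perfect fourth above concert.
C5 → F5
Bb3 → Eb4
A3 → D4
F3 → Bb3
Bb3 → Eb4

F5 Eb4 D4 Bb3 Eb4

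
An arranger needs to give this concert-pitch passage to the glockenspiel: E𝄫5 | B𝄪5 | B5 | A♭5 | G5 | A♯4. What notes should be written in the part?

The glockenspiel sounds a perfect fifteenth above written, so the written part must be a perfect fifteenth below concert — transpose each note down.
Ebb5 to Ebb3
B##5 to B##3
B5 to B3
Ab5 to Ab3
G5 to G3
A#4 to A#2

Ebb3 B##3 B3 Ab3 G3 A#2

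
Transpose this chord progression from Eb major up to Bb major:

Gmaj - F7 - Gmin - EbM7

Dmaj C7 Dmin BbM7

Eb major up to Bb major is a perfect fifth; each chord root moves by that interval while the quality stays the same.
Gmaj: root G up a perfect fifth → D, giving Dmaj.
F7: root F up a perfect fifth → C, giving C7.
Gmin: root G up a perfect fifth → D, giving Dmin.
EbM7: root Eb up a perfect fifth → Bb, giving BbM7.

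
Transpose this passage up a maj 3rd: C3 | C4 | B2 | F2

C3 becomes E3
C4 becomes E4
B2 becomes D#3
F2 becomes A2

E3 E4 D#3 A2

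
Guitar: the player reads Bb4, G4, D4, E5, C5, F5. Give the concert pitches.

The guitar sounds a perfect octave below written, so transpose each written note down a perfect octave.
Bb4 to Bb3
G4 to G3
D4 to D3
E5 to E4
C5 to C4
F5 to F4

Bb3 G3 D3 E4 C4 F4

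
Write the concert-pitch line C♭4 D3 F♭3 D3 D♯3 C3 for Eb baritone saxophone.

Written C4 sounds as Eb2 on the Eb baritone saxophone, so concert pitches are written a major thirteenth up.
Cb4 → Ab5
D3 → B4
Fb3 → Db5
D3 → B4
D#3 → B#4
C3 → A4

Ab5 B4 Db5 B4 B#4 A4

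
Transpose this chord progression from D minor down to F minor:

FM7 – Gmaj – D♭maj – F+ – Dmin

AbM7 Bbmaj Fbmaj Ab+ Fmin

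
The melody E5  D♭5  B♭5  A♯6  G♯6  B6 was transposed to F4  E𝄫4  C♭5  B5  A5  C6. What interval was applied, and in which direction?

down a major seventh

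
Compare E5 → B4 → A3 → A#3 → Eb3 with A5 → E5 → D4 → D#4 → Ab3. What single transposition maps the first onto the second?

From E5 to A5 is 4 letter names — a fourth of some quality.
E5 to A5 is 5 semitones, which makes it a perfect fourth; the second version is higher, so the direction is up.
Checking another pair — Eb3 → Ab3 — gives the same interval.

up a perfect fourth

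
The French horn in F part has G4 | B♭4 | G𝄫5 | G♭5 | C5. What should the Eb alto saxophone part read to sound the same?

First find concert pitch: the French horn in F sounds a perfect fifth below written, so G4 B♭4 G𝄫5 G♭5 C5 sounds C4 Eb4 Cbb5 Cb5 F4.
Then write for Eb alto saxophone: it sounds a major sixth below written, so the part must be a major sixth above concert.
C4 → A4
Eb4 → C5
Cbb5 → Abb5
Cb5 → Ab5
F4 → D5

A4 C5 Abb5 Ab5 D5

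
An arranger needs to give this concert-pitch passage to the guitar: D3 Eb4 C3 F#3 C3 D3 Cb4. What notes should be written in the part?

D4 Eb5 C4 F#4 C4 D4 Cb5

Written C4 sounds as C3 on the guitar, so concert pitches are written a perfect octave up.
D3 gives D4
Eb4 gives Eb5
C3 gives C4
F#3 gives F#4
C3 gives C4
D3 gives D4
Cb4 gives Cb5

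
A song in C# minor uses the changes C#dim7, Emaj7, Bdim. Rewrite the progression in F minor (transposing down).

C# minor down to F minor is an augmented fifth; each chord root moves by that interval while the quality stays the same.
C#dim7: root C# down an augmented fifth → F, giving Fdim7.
Emaj7: root E down an augmented fifth → Ab, giving Abmaj7.
Bdim: root B down an augmented fifth → Eb, giving Ebdim.

Fdim7 Abmaj7 Ebdim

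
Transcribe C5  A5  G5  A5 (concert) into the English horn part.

G5 E6 D6 E6

The English horn sounds a perfect fifth below written, so the written part must be a perfect fifth above concert — transpose each note up.
C5 becomes G5
A5 becomes E6
G5 becomes D6
A5 becomes E6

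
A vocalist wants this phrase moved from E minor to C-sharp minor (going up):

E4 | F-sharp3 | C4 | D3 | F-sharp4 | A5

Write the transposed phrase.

C#5 D#4 A4 B3 D#5 F#6

E minor to C-sharp minor up is a major sixth, so every note moves up by that interval.
E4 -> C#5
F#3 -> D#4
C4 -> A4
D3 -> B3
F#4 -> D#5
A5 -> F#6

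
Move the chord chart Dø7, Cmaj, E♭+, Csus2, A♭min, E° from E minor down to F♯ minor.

Eø7 Dmaj F+ Dsus2 Bbmin F#°

E minor down to F♯ minor is a minor seventh; each chord root moves by that interval while the quality stays the same.
Dø7: root D down a minor seventh → E, giving Eø7.
Cmaj: root C down a minor seventh → D, giving Dmaj.
E♭+: root E♭ down a minor seventh → F, giving F+.
Csus2: root C down a minor seventh → D, giving Dsus2.
A♭min: root A♭ down a minor seventh → Bb, giving Bbmin.
E°: root E down a minor seventh → F#, giving F#°.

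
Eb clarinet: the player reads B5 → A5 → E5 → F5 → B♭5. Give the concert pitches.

D6 C6 G5 Ab5 Db6

The Eb clarinet sounds a minor third above written, so transpose each written note up a minor third.
B5 becomes D6
A5 becomes C6
E5 becomes G5
F5 becomes Ab5
Bb5 becomes Db6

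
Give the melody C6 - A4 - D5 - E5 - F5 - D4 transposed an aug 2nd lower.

C6 gives Bbb5
A4 gives Gb4
D5 gives Cb5
E5 gives Db5
F5 gives Ebb5
D4 gives Cb4

Bbb5 Gb4 Cb5 Db5 Ebb5 Cb4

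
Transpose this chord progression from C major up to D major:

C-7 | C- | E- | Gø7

C major up to D major is a major second; each chord root moves by that interval while the quality stays the same.
C-7: root C up a major second → D, giving D-7.
C-: root C up a major second → D, giving D-.
E-: root E up a major second → F#, giving F#-.
Gø7: root G up a major second → A, giving Aø7.

D-7 D- F#- Aø7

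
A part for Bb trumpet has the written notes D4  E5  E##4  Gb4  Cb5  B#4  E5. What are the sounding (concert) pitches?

C4 D5 D##4 Fb4 Bbb4 A#4 D5

Written C4 on the Bb trumpet sounds as Bb3, a major second lower; apply that shift to every note.
D4 becomes C4
E5 becomes D5
E##4 becomes D##4
Gb4 becomes Fb4
Cb5 becomes Bbb4
B#4 becomes A#4
E5 becomes D5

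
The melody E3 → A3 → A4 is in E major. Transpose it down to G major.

G2 C3 C4

From E down to G is a major sixth; apply that to each pitch.
E3 -> G2
A3 -> C3
A4 -> C4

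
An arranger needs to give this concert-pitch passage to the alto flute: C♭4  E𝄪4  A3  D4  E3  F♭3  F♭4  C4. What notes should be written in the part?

Fb4 A##4 D4 G4 A3 Bbb3 Bbb4 F4

The alto flute sounds a perfect fourth below written, so the written part must be a perfect fourth above concert — transpose each note up.
Cb4 -> Fb4
E##4 -> A##4
A3 -> D4
D4 -> G4
E3 -> A3
Fb3 -> Bbb3
Fb4 -> Bbb4
C4 -> F4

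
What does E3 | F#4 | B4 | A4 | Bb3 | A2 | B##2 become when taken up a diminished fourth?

Ab3 Bb4 Eb5 Db5 Ebb4 Db3 E#3

E3 gives Ab3
F#4 gives Bb4
B4 gives Eb5
A4 gives Db5
Bb3 gives Ebb4
A2 gives Db3
B##2 gives E#3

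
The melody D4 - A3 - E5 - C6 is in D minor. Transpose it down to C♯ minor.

C#4 G#3 D#5 B5

From D down to C♯ is a minor second; apply that to each pitch.
D4 → C#4
A3 → G#3
E5 → D#5
C6 → B5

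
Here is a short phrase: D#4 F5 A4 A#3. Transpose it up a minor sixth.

B4 Db6 F5 F#4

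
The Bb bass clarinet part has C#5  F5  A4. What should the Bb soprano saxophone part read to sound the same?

C#4 F4 A3

First find concert pitch: the Bb bass clarinet sounds a major ninth below written, so C#5 F5 A4 sounds B3 Eb4 G3.
Then write for Bb soprano saxophone: it sounds a major second below written, so the part must be a major second above concert.
B3 → C#4
Eb4 → F4
G3 → A3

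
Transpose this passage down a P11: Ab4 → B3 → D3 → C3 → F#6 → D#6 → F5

Ab4 gives Eb3
B3 gives F#2
D3 gives A1
C3 gives G1
F#6 gives C#5
D#6 gives A#4
F5 gives C4

Eb3 F#2 A1 G1 C#5 A#4 C4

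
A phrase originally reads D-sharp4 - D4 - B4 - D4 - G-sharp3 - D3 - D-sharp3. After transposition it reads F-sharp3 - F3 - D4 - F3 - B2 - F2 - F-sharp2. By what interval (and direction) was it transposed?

down a major sixth

From D#4 to F#3 is 6 letter names — a sixth of some quality.
F#3 to D#4 is 9 semitones, which makes it a major sixth; the second version is lower, so the direction is down.
Checking another pair — D#3 → F#2 — gives the same interval.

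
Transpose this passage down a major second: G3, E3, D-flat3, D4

F3 D3 Cb3 C4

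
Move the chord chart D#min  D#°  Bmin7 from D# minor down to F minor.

D# minor down to F minor is an augmented sixth; each chord root moves by that interval while the quality stays the same.
D#min: root D# down an augmented sixth → F, giving Fmin.
D#°: root D# down an augmented sixth → F, giving F°.
Bmin7: root B down an augmented sixth → Db, giving Dbmin7.

Fmin F° Dbmin7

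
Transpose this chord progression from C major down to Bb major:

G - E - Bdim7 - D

C major down to Bb major is a major second; each chord root moves by that interval while the quality stays the same.
G: root G down a major second → F, giving F.
E: root E down a major second → D, giving D.
Bdim7: root B down a major second → A, giving Adim7.
D: root D down a major second → C, giving C.

F D Adim7 C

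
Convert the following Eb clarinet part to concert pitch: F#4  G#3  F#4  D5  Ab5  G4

A4 B3 A4 F5 Cb6 Bb4

The Eb clarinet sounds a minor third above written, so transpose each written note up a minor third.
F#4 gives A4
G#3 gives B3
F#4 gives A4
D5 gives F5
Ab5 gives Cb6
G4 gives Bb4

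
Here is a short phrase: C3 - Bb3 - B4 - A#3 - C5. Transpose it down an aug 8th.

C3 down an augmented octave is Cb2.
Bb3 down an augmented octave is Bbb2.
B4: an octave down reaches B, and 13 semitones makes it Bb3.
A#3 down an augmented octave is A2.
C5: an octave down reaches C, and 13 semitones makes it Cb4.

Cb2 Bbb2 Bb3 A2 Cb4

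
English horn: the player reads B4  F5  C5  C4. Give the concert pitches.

The English horn sounds a perfect fifth below written, so transpose each written note down a perfect fifth.
B4 to E4
F5 to Bb4
C5 to F4
C4 to F3

E4 Bb4 F4 F3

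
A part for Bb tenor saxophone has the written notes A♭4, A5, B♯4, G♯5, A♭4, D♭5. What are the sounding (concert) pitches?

Gb3 G4 A#3 F#4 Gb3 Cb4

Written C4 on the Bb tenor saxophone sounds as Bb2, a major ninth lower; apply that shift to every note.
Ab4 → Gb3
A5 → G4
B#4 → A#3
G#5 → F#4
Ab4 → Gb3
Db5 → Cb4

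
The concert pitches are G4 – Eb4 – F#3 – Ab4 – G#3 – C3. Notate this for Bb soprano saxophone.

The Bb soprano saxophone sounds a major second below written, so the written part must be a major second above concert — transpose each note up.
G4 → A4
Eb4 → F4
F#3 → G#3
Ab4 → Bb4
G#3 → A#3
C3 → D3

A4 F4 G#3 Bb4 A#3 D3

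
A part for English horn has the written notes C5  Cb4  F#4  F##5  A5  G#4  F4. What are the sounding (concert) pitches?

F4 Fb3 B3 B#4 D5 C#4 Bb3

The English horn sounds a perfect fifth below written, so transpose each written note down a perfect fifth.
C5 -> F4
Cb4 -> Fb3
F#4 -> B3
F##5 -> B#4
A5 -> D5
G#4 -> C#4
F4 -> Bb3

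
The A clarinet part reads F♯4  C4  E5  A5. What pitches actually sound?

D#4 A3 C#5 F#5

Written C4 on the A clarinet sounds as A3, a minor third lower; apply that shift to every note.
F#4 to D#4
C4 to A3
E5 to C#5
A5 to F#5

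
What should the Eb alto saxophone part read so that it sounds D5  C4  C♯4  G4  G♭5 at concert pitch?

B5 A4 A#4 E5 Eb6

The Eb alto saxophone sounds a major sixth below written, so the written part must be a major sixth above concert — transpose each note up.
D5 gives B5
C4 gives A4
C#4 gives A#4
G4 gives E5
Gb5 gives Eb6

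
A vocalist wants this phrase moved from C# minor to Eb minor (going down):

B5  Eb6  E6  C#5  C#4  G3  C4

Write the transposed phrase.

Db5 Gbb5 Gb5 Eb4 Eb3 Bbb2 Ebb3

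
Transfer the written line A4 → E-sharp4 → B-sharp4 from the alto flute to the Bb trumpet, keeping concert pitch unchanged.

First find concert pitch: the alto flute sounds a perfect fourth below written, so A4 E-sharp4 B-sharp4 sounds E4 B#3 F##4.
Then write for Bb trumpet: it sounds a major second below written, so the part must be a major second above concert.
E4 → F#4
B#3 → C##4
F##4 → G##4

F#4 C##4 G##4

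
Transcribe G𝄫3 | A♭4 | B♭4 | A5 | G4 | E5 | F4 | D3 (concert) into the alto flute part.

Cbb4 Db5 Eb5 D6 C5 A5 Bb4 G3

Written C4 sounds as G3 on the alto flute, so concert pitches are written a perfect fourth up.
Gbb3 to Cbb4
Ab4 to Db5
Bb4 to Eb5
A5 to D6
G4 to C5
E5 to A5
F4 to Bb4
D3 to G3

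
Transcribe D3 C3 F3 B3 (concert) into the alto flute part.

G3 F3 Bb3 E4

Written C4 sounds as G3 on the alto flute, so concert pitches are written a perfect fourth up.
D3 becomes G3
C3 becomes F3
F3 becomes Bb3
B3 becomes E4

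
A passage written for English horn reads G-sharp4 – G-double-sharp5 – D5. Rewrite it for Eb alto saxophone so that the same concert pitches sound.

First find concert pitch: the English horn sounds a perfect fifth below written, so G-sharp4 G-double-sharp5 D5 sounds C#4 C##5 G4.
Then write for Eb alto saxophone: it sounds a major sixth below written, so the part must be a major sixth above concert.
C#4 → A#4
C##5 → A##5
G4 → E5

A#4 A##5 E5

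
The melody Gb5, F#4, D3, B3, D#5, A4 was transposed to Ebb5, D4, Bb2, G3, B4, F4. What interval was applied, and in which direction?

down a major third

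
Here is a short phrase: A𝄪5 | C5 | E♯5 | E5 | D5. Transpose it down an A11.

E#4 Gb3 B3 Bb3 Ab3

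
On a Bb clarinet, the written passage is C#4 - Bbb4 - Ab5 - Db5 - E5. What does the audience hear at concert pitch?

Written C4 on the Bb clarinet sounds as Bb3, a major second lower; apply that shift to every note.
C#4 to B3
Bbb4 to Abb4
Ab5 to Gb5
Db5 to Cb5
E5 to D5

B3 Abb4 Gb5 Cb5 D5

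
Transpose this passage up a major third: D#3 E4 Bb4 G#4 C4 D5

D#3: a third up reaches F, and 4 semitones makes it F##3.
E4 up a major third is G#4.
Bb4: a third up reaches D, and 4 semitones makes it D5.
A major third up from G#4 gives B#4.
C4 up a major third is E4.
A major third up from D5 gives F#5.

F##3 G#4 D5 B#4 E4 F#5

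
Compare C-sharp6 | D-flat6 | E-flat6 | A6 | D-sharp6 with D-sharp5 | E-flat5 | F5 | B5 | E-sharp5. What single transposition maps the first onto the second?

down a minor seventh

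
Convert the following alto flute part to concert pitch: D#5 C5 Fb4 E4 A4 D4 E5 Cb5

A#4 G4 Cb4 B3 E4 A3 B4 Gb4

Written C4 on the alto flute sounds as G3, a perfect fourth lower; apply that shift to every note.
D#5 -> A#4
C5 -> G4
Fb4 -> Cb4
E4 -> B3
A4 -> E4
D4 -> A3
E5 -> B4
Cb5 -> Gb4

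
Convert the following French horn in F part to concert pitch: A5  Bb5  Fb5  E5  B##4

Written C4 on the French horn in F sounds as F3, a perfect fifth lower; apply that shift to every note.
A5 to D5
Bb5 to Eb5
Fb5 to Bbb4
E5 to A4
B##4 to E##4

D5 Eb5 Bbb4 A4 E##4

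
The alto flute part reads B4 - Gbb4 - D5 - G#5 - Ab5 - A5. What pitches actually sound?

Written C4 on the alto flute sounds as G3, a perfect fourth lower; apply that shift to every note.
B4 becomes F#4
Gbb4 becomes Dbb4
D5 becomes A4
G#5 becomes D#5
Ab5 becomes Eb5
A5 becomes E5

F#4 Dbb4 A4 D#5 Eb5 E5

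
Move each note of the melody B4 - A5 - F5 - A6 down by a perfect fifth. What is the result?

E4 D5 Bb4 D6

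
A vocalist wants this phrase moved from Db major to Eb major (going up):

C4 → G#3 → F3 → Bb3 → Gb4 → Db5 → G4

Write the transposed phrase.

From Db up to Eb is a major second; apply that to each pitch.
C4 to D4
G#3 to A#3
F3 to G3
Bb3 to C4
Gb4 to Ab4
Db5 to Eb5
G4 to A4

D4 A#3 G3 C4 Ab4 Eb5 A4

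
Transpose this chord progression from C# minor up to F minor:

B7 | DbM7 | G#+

Eb7 GbbM7 C+

C# minor up to F minor is a diminished fourth; each chord root moves by that interval while the quality stays the same.
B7: root B up a diminished fourth → Eb, giving Eb7.
DbM7: root Db up a diminished fourth → Gbb, giving GbbM7.
G#+: root G# up a diminished fourth → C, giving C+.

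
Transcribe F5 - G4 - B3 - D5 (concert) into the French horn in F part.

C6 D5 F#4 A5

The French horn in F sounds a perfect fifth below written, so the written part must be a perfect fifth above concert — transpose each note up.
F5 gives C6
G4 gives D5
B3 gives F#4
D5 gives A5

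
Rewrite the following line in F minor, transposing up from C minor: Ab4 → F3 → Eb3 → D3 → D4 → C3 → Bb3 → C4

Db5 Bb3 Ab3 G3 G4 F3 Eb4 F4

C minor to F minor up is a perfect fourth, so every note moves up by that interval.
Ab4 to Db5
F3 to Bb3
Eb3 to Ab3
D3 to G3
D4 to G4
C3 to F3
Bb3 to Eb4
C4 to F4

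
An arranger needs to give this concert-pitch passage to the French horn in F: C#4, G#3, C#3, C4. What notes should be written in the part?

The French horn in F sounds a perfect fifth below written, so the written part must be a perfect fifth above concert — transpose each note up.
C#4 → G#4
G#3 → D#4
C#3 → G#3
C4 → G4

G#4 D#4 G#3 G4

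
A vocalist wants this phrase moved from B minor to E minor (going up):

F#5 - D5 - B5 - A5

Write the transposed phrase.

B5 G5 E6 D6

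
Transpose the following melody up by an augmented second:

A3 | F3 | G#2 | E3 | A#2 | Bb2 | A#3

B#3 G#3 A##2 F##3 B##2 C#3 B##3

A3 to B#3
F3 to G#3
G#2 to A##2
E3 to F##3
A#2 to B##2
Bb2 to C#3
A#3 to B##3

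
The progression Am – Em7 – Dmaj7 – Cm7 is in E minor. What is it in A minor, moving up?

E minor up to A minor is a perfect fourth; each chord root moves by that interval while the quality stays the same.
Am: root A up a perfect fourth → D, giving Dm.
Em7: root E up a perfect fourth → A, giving Am7.
Dmaj7: root D up a perfect fourth → G, giving Gmaj7.
Cm7: root C up a perfect fourth → F, giving Fm7.

Dm Am7 Gmaj7 Fm7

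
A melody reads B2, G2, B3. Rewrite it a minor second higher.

B2 -> C3
G2 -> Ab2
B3 -> C4

C3 Ab2 C4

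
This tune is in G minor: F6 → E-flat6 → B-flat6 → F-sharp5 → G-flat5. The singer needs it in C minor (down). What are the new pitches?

Bb5 Ab5 Eb6 B4 Cb5

From G down to C is a perfect fifth; apply that to each pitch.
F6 becomes Bb5
Eb6 becomes Ab5
Bb6 becomes Eb6
F#5 becomes B4
Gb5 becomes Cb5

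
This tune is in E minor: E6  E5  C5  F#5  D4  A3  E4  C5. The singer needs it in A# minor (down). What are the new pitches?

A#5 A#4 F#4 B#4 G#3 D#3 A#3 F#4

E minor to A# minor down is a diminished fifth, so every note moves down by that interval.
E6 gives A#5
E5 gives A#4
C5 gives F#4
F#5 gives B#4
D4 gives G#3
A3 gives D#3
E4 gives A#3
C5 gives F#4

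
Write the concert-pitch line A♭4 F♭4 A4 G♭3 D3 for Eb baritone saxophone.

The Eb baritone saxophone sounds a major thirteenth below written, so the written part must be a major thirteenth above concert — transpose each note up.
Ab4 -> F6
Fb4 -> Db6
A4 -> F#6
Gb3 -> Eb5
D3 -> B4

F6 Db6 F#6 Eb5 B4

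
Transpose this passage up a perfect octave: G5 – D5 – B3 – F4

G6 D6 B4 F5

G5 gives G6
D5 gives D6
B3 gives B4
F4 gives F5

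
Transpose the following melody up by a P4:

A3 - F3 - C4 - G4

A3 -> D4
F3 -> Bb3
C4 -> F4
G4 -> C5

D4 Bb3 F4 C5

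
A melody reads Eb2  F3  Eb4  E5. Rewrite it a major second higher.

F2 G3 F4 F#5

Eb2 becomes F2
F3 becomes G3
Eb4 becomes F4
E5 becomes F#5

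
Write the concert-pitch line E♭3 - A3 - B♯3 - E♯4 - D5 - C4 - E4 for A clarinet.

The A clarinet sounds a minor third below written, so the written part must be a minor third above concert — transpose each note up.
Eb3 → Gb3
A3 → C4
B#3 → D#4
E#4 → G#4
D5 → F5
C4 → Eb4
E4 → G4

Gb3 C4 D#4 G#4 F5 Eb4 G4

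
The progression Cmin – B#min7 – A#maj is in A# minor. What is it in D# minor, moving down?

A# minor down to D# minor is a perfect fifth; each chord root moves by that interval while the quality stays the same.
Cmin: root C down a perfect fifth → F, giving Fmin.
B#min7: root B# down a perfect fifth → E#, giving E#min7.
A#maj: root A# down a perfect fifth → D#, giving D#maj.

Fmin E#min7 D#maj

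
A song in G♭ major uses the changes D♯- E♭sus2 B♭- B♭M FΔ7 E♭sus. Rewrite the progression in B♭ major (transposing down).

F##- Gsus2 D- DM AΔ7 Gsus

G♭ major down to B♭ major is a minor sixth; each chord root moves by that interval while the quality stays the same.
D♯-: root D♯ down a minor sixth → F##, giving F##-.
E♭sus2: root E♭ down a minor sixth → G, giving Gsus2.
B♭-: root B♭ down a minor sixth → D, giving D-.
B♭M: root B♭ down a minor sixth → D, giving DM.
FΔ7: root F down a minor sixth → A, giving AΔ7.
E♭sus: root E♭ down a minor sixth → G, giving Gsus.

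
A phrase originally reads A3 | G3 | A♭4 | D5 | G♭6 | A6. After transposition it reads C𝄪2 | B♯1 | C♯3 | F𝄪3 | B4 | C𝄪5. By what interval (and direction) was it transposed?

Take the first pair: A3 → C##2. A to C spans 13 letter names, so the interval is some kind of thirteenth.
C##2 to A3 is 19 semitones, which makes it a diminished thirteenth; the second version is lower, so the direction is down.
Checking another pair — A6 → C##5 — gives the same interval.

down a diminished thirteenth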